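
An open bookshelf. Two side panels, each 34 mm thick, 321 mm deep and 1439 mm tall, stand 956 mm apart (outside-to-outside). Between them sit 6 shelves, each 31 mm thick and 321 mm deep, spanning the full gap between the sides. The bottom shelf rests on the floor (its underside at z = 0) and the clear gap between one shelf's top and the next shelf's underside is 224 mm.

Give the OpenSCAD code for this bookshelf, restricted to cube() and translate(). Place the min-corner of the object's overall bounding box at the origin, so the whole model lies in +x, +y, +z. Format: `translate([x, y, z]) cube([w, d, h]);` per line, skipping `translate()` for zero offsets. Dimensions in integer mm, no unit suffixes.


cube([34, 321, 1439]);
translate([922, 0, 0]) cube([34, 321, 1439]);
translate([34, 0, 0]) cube([888, 321, 31]);
translate([34, 0, 255]) cube([888, 321, 31]);
translate([34, 0, 510]) cube([888, 321, 31]);
translate([34, 0, 765]) cube([888, 321, 31]);
translate([34, 0, 1020]) cube([888, 321, 31]);
translate([34, 0, 1275]) cube([888, 321, 31]);


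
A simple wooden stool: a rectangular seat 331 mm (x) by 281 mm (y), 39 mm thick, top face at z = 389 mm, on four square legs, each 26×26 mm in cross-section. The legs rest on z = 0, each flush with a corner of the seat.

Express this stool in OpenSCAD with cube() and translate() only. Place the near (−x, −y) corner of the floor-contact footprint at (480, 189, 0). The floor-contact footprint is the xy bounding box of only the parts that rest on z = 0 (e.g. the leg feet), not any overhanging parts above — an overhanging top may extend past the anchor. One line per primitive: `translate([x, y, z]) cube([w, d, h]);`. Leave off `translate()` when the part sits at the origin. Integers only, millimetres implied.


translate([480, 189, 350]) cube([331, 281, 39]);
translate([480, 189, 0]) cube([26, 26, 350]);
translate([785, 189, 0]) cube([26, 26, 350]);
translate([480, 444, 0]) cube([26, 26, 350]);
translate([785, 444, 0]) cube([26, 26, 350]);


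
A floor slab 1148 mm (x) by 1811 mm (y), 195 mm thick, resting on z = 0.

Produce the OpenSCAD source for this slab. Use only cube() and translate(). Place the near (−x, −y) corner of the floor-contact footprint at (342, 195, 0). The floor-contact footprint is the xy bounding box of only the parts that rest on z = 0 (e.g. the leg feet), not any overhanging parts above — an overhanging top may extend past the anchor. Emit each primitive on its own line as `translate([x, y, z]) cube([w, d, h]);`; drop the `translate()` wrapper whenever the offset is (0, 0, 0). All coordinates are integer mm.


translate([342, 195, 0]) cube([1148, 1811, 195]);


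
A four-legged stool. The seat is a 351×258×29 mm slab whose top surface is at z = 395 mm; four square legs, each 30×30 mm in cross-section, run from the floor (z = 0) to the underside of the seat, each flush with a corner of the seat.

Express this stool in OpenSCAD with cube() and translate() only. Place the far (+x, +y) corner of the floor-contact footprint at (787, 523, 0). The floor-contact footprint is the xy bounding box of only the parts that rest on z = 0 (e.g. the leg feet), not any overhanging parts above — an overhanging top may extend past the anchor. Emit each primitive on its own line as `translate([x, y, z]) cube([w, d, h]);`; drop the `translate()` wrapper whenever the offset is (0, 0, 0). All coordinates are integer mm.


// leg_h = 395 - 29 = 366
translate([436, 265, 366]) cube([351, 258, 29]);
translate([436, 265, 0]) cube([30, 30, 366]);
translate([757, 265, 0]) cube([30, 30, 366]);
translate([436, 493, 0]) cube([30, 30, 366]);
translate([757, 493, 0]) cube([30, 30, 366]);


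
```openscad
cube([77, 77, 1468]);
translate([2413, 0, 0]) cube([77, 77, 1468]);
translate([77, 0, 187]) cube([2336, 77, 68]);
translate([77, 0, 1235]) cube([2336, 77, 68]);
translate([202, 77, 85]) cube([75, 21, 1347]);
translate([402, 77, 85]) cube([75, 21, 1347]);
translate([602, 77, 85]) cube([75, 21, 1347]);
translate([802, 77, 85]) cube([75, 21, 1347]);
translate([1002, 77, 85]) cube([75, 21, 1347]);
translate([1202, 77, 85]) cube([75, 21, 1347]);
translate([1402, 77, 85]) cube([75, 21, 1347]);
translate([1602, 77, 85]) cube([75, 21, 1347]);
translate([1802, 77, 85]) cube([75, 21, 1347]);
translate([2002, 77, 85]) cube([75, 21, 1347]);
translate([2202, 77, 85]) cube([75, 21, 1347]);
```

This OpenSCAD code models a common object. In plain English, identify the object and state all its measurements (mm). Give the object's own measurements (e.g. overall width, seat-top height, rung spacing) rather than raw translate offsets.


A fence section. Two 77×77 mm posts, 1468 mm tall, stand on the floor with a clear span of 2336 mm between their inner faces. Two horizontal rails of 77×68 mm section span the gap between the posts with their undersides at z = 187 mm and z = 1235 mm, flush with the posts' −y face. 11 pickets, each 75 mm wide, 21 mm thick and 1347 mm tall, are fixed to the +y face of the rails with their bottoms at z = 85 mm, spaced across the span with a 125 mm gap after the −x post and between neighbouring pickets, with 136 mm left before the +x post.


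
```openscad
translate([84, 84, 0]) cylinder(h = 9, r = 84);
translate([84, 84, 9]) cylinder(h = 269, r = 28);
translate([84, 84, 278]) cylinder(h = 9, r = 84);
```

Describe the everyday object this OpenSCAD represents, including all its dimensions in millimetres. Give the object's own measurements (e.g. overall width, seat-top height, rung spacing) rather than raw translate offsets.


A spool: two coaxial disc flanges of radius 84 mm and thickness 9 mm, joined by a core cylinder of radius 28 mm and height 269 mm. The lower flange rests on z = 0 and the three cylinders share a vertical axis.


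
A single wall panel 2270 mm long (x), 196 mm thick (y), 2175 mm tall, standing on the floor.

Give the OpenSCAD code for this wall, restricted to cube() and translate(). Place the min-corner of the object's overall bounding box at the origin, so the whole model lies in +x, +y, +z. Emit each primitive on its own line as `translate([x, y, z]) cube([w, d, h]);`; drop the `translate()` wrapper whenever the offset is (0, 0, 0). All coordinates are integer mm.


cube([2270, 196, 2175]);


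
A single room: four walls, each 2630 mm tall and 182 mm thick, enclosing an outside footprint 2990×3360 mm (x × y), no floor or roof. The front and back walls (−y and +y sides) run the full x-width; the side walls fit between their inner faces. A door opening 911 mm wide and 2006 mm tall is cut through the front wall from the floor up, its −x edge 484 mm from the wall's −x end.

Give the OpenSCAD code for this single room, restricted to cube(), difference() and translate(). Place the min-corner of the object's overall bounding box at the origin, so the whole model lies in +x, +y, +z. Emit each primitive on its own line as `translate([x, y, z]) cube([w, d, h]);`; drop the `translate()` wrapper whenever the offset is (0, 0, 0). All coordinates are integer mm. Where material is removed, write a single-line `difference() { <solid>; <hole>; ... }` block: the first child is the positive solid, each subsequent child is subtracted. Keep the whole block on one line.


difference() { cube([2990, 182, 2630]); translate([484, 0, 0]) cube([911, 182, 2006]); }
translate([0, 3178, 0]) cube([2990, 182, 2630]);
translate([0, 182, 0]) cube([182, 2996, 2630]);
translate([2808, 182, 0]) cube([182, 2996, 2630]);


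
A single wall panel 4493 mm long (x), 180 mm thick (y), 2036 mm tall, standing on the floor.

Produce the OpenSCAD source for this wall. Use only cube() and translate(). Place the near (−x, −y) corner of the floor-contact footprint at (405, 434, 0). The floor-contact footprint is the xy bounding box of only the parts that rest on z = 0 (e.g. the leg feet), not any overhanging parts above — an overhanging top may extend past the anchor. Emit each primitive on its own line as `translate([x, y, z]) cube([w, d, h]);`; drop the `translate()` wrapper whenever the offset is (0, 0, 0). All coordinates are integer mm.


translate([405, 434, 0]) cube([4493, 180, 2036]);


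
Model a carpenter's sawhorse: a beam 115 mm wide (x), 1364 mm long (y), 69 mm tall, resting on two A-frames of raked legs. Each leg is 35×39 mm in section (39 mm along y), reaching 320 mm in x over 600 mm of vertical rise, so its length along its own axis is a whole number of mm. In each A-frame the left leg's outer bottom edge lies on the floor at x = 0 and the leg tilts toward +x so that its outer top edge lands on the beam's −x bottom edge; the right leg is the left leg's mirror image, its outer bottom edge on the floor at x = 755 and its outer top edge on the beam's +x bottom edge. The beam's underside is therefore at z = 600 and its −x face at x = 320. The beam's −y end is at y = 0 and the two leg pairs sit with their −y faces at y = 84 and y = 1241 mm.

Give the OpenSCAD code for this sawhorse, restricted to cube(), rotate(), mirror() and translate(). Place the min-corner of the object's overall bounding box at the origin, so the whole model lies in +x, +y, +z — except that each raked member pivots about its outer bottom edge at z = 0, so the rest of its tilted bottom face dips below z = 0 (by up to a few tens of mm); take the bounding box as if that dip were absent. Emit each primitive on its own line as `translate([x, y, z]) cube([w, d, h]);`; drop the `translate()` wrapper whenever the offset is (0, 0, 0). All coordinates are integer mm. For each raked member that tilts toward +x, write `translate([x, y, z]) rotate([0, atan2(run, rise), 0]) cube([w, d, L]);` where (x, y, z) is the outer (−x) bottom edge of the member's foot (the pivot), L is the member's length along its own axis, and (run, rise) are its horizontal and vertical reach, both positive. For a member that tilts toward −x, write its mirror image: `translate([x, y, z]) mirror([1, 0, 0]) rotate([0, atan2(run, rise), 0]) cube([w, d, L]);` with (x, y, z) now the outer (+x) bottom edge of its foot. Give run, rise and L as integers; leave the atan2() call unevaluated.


// leg length = √(320² + 600²) = 680
// right-leg outer foot x = 2·320 + 115 = 755
// beam min-corner = (320, 0, 600)
translate([320, 0, 600]) cube([115, 1364, 69]);
translate([0, 84, 0]) rotate([0, atan2(320, 600), 0]) cube([35, 39, 680]);
translate([755, 84, 0]) mirror([1, 0, 0]) rotate([0, atan2(320, 600), 0]) cube([35, 39, 680]);
translate([0, 1241, 0]) rotate([0, atan2(320, 600), 0]) cube([35, 39, 680]);
translate([755, 1241, 0]) mirror([1, 0, 0]) rotate([0, atan2(320, 600), 0]) cube([35, 39, 680]);


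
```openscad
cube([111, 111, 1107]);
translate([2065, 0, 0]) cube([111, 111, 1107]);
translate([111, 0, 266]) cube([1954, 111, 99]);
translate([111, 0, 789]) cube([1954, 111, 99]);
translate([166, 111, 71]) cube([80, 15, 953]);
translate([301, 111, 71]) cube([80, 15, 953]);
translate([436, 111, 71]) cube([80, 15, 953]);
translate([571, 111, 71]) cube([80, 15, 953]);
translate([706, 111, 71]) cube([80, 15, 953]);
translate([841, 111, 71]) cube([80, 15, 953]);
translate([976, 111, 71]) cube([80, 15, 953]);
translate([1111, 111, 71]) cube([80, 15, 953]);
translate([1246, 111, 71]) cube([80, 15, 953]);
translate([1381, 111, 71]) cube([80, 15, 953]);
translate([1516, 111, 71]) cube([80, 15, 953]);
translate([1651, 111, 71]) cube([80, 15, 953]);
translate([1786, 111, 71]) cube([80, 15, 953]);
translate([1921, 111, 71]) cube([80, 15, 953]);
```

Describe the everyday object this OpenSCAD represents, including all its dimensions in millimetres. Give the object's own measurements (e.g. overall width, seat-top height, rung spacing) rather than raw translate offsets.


A fence section. Two 111×111 mm posts, 1107 mm tall, stand on the floor with a clear span of 1954 mm between their inner faces. Two horizontal rails of 111×99 mm section span the gap between the posts with their undersides at z = 266 mm and z = 789 mm, flush with the posts' −y face. 14 pickets, each 80 mm wide, 15 mm thick and 953 mm tall, are fixed to the +y face of the rails with their bottoms at z = 71 mm, spaced across the span with a 55 mm gap after the −x post and between neighbouring pickets, with 64 mm left before the +x post.


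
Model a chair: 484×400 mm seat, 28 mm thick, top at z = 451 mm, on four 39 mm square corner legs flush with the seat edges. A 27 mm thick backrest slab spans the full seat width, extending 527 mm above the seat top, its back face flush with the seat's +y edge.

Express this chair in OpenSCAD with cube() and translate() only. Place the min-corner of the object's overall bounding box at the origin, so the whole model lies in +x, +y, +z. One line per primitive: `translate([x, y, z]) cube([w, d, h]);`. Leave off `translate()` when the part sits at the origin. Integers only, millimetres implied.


translate([0, 0, 423]) cube([484, 400, 28]);
cube([39, 39, 423]);
translate([445, 0, 0]) cube([39, 39, 423]);
translate([0, 361, 0]) cube([39, 39, 423]);
translate([445, 361, 0]) cube([39, 39, 423]);
translate([0, 373, 451]) cube([484, 27, 527]);


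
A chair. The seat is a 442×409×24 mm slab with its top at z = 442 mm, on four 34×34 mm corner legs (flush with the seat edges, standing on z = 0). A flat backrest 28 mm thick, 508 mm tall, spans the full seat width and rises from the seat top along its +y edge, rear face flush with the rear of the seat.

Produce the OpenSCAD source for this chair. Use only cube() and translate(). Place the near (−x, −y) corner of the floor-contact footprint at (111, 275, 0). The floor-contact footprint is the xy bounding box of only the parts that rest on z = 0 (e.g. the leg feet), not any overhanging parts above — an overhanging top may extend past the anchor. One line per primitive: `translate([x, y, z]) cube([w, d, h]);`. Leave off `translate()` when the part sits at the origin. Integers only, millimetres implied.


translate([111, 275, 418]) cube([442, 409, 24]);
translate([111, 275, 0]) cube([34, 34, 418]);
translate([519, 275, 0]) cube([34, 34, 418]);
translate([111, 650, 0]) cube([34, 34, 418]);
translate([519, 650, 0]) cube([34, 34, 418]);
translate([111, 656, 442]) cube([442, 28, 508]);


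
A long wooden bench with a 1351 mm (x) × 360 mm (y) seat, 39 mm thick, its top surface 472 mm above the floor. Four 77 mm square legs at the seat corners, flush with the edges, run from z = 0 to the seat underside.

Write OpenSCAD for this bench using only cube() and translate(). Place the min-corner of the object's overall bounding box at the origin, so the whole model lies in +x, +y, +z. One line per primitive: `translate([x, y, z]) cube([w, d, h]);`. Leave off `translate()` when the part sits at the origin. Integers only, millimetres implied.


// leg_h = 472 − 39 = 433
translate([0, 0, 433]) cube([1351, 360, 39]);
cube([77, 77, 433]);
translate([0, 283, 0]) cube([77, 77, 433]);
translate([1274, 0, 0]) cube([77, 77, 433]);
translate([1274, 283, 0]) cube([77, 77, 433]);


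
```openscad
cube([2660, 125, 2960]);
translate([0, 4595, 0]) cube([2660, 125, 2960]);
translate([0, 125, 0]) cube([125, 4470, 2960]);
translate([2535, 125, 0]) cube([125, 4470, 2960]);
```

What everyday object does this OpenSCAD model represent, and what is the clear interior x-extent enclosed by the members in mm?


A house (or room) frame. The interior width is 2410 mm.

Four 2960 mm walls enclosing a rectangle with no floor or roof — a room or house frame. Outside width is 2660 mm and wall thickness is 125 mm, so the interior width is 2660 − 2 × 125 = 2410 mm.


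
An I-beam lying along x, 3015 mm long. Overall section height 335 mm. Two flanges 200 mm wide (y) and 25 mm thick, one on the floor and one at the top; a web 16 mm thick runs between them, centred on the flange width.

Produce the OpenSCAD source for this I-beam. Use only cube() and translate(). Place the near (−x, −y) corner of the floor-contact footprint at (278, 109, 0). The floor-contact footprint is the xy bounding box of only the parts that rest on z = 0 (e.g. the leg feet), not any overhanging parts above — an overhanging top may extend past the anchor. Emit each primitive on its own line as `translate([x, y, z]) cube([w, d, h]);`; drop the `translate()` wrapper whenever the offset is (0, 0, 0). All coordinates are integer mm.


translate([278, 109, 0]) cube([3015, 200, 25]);
translate([278, 201, 25]) cube([3015, 16, 285]);
translate([278, 109, 310]) cube([3015, 200, 25]);


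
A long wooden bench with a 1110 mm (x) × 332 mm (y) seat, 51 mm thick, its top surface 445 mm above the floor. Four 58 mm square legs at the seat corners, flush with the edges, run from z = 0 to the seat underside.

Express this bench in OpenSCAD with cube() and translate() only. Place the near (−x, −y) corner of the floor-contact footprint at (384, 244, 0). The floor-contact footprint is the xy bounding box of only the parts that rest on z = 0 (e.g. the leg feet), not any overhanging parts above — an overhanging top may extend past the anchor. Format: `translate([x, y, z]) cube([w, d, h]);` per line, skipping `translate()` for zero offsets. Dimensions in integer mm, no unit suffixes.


// leg_h = 445 − 51 = 394
translate([384, 244, 394]) cube([1110, 332, 51]);
translate([384, 244, 0]) cube([58, 58, 394]);
translate([384, 518, 0]) cube([58, 58, 394]);
translate([1436, 244, 0]) cube([58, 58, 394]);
translate([1436, 518, 0]) cube([58, 58, 394]);


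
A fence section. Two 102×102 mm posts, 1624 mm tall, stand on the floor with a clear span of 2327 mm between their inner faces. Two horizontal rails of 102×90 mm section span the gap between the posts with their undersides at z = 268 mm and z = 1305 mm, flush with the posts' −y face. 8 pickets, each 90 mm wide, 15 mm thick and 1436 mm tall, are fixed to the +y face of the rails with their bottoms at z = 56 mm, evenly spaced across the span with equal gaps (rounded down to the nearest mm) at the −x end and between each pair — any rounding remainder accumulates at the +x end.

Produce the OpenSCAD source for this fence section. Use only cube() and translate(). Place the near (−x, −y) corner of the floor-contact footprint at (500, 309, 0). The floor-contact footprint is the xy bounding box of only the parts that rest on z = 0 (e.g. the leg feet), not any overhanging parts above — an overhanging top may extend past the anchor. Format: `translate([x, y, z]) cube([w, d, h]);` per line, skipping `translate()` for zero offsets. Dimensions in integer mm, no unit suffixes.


translate([500, 309, 0]) cube([102, 102, 1624]);
translate([2929, 309, 0]) cube([102, 102, 1624]);
translate([602, 309, 268]) cube([2327, 102, 90]);
translate([602, 309, 1305]) cube([2327, 102, 90]);
translate([780, 411, 56]) cube([90, 15, 1436]);
translate([1048, 411, 56]) cube([90, 15, 1436]);
translate([1316, 411, 56]) cube([90, 15, 1436]);
translate([1584, 411, 56]) cube([90, 15, 1436]);
translate([1852, 411, 56]) cube([90, 15, 1436]);
translate([2120, 411, 56]) cube([90, 15, 1436]);
translate([2388, 411, 56]) cube([90, 15, 1436]);
translate([2656, 411, 56]) cube([90, 15, 1436]);


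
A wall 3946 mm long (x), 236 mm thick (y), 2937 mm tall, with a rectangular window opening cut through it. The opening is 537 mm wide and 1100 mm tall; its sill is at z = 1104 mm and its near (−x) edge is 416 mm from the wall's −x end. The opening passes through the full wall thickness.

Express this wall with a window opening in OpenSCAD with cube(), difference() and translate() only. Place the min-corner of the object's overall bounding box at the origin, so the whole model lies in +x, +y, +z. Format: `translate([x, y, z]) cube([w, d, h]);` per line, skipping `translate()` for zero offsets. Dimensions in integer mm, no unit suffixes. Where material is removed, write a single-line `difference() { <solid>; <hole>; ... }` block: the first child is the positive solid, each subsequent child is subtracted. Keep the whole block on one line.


difference() { cube([3946, 236, 2937]); translate([416, 0, 1104]) cube([537, 236, 1100]); }


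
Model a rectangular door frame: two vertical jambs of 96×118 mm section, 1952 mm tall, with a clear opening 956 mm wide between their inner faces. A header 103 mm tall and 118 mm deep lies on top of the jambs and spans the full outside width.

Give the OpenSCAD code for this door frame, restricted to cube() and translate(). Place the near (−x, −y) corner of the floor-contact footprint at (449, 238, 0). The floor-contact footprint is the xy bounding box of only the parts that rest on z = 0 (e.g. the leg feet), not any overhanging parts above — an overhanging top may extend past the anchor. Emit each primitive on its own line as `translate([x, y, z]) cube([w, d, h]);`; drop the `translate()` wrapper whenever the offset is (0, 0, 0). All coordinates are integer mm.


translate([449, 238, 0]) cube([96, 118, 1952]);
translate([1501, 238, 0]) cube([96, 118, 1952]);
translate([449, 238, 1952]) cube([1148, 118, 103]);


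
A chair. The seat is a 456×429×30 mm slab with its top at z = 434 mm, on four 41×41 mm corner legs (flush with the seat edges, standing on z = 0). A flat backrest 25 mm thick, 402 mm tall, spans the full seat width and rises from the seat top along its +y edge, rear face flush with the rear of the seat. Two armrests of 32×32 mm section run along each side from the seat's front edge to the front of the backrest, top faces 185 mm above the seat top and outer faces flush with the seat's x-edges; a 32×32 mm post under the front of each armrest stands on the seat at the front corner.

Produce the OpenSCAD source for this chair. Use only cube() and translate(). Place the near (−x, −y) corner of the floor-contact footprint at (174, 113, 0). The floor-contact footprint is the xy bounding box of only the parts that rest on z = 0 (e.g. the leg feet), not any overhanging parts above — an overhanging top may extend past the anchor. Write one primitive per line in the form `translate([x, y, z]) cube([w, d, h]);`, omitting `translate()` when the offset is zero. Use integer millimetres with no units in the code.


// leg_h = 434 - 30 = 404
// arm post h = 185 - 32 = 153
translate([174, 113, 404]) cube([456, 429, 30]);
translate([174, 113, 0]) cube([41, 41, 404]);
translate([589, 113, 0]) cube([41, 41, 404]);
translate([174, 501, 0]) cube([41, 41, 404]);
translate([589, 501, 0]) cube([41, 41, 404]);
translate([174, 517, 434]) cube([456, 25, 402]);
translate([174, 113, 587]) cube([32, 404, 32]);
translate([598, 113, 587]) cube([32, 404, 32]);
translate([174, 113, 434]) cube([32, 32, 153]);
translate([598, 113, 434]) cube([32, 32, 153]);


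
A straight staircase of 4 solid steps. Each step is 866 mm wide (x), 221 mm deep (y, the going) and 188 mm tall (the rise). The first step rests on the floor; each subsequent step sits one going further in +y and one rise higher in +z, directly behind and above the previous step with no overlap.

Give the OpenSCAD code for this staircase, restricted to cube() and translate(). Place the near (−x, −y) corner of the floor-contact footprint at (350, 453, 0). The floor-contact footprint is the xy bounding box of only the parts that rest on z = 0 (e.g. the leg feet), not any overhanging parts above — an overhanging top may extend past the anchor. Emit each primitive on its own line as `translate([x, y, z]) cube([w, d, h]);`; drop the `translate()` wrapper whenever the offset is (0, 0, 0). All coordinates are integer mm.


translate([350, 453, 0]) cube([866, 221, 188]);
translate([350, 674, 188]) cube([866, 221, 188]);
translate([350, 895, 376]) cube([866, 221, 188]);
translate([350, 1116, 564]) cube([866, 221, 188]);


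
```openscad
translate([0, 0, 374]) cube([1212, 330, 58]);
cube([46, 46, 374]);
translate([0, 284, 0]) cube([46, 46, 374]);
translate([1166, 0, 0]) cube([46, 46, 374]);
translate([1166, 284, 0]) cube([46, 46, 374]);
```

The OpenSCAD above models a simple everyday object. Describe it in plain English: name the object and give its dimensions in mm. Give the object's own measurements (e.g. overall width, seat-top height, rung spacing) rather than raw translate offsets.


A bench: a 1212×330 mm seat slab, 58 mm thick, top at z = 432 mm, on four 46×46 mm square legs flush with the seat corners and standing on z = 0.


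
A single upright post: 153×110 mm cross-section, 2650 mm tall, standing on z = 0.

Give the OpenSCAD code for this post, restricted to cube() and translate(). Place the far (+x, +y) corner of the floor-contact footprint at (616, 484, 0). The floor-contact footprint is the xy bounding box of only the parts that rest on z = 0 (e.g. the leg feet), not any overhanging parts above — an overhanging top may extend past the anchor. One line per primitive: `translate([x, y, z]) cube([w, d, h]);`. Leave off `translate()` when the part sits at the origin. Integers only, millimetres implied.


translate([463, 374, 0]) cube([153, 110, 2650]);


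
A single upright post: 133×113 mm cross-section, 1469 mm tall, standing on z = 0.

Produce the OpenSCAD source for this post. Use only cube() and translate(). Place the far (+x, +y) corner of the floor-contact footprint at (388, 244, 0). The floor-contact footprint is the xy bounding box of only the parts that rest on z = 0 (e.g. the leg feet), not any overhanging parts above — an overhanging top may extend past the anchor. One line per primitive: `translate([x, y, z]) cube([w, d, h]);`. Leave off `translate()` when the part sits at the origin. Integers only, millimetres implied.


translate([255, 131, 0]) cube([133, 113, 1469]);


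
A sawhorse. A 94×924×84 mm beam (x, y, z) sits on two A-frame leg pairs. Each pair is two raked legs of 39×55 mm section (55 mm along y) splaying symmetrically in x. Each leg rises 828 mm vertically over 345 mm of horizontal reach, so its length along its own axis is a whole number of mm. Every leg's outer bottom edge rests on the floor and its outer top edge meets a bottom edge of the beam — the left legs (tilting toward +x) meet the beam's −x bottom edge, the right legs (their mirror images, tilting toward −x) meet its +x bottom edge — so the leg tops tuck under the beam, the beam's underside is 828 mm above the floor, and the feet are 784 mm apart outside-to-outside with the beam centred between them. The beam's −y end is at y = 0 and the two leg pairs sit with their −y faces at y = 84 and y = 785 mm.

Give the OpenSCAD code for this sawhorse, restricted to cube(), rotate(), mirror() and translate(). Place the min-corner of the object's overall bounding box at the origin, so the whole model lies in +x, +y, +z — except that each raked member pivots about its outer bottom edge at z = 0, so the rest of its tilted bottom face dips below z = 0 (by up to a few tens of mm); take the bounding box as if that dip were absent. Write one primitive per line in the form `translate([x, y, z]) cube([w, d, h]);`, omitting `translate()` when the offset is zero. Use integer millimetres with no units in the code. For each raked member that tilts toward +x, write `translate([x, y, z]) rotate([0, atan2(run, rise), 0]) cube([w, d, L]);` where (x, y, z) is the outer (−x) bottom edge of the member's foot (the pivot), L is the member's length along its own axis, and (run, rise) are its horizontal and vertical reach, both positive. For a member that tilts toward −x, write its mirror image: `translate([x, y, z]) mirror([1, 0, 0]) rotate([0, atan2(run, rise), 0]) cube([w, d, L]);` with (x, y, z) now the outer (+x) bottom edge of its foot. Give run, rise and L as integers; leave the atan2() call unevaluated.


// leg length = √(345² + 828²) = 897
// right-leg outer foot x = 2·345 + 94 = 784
// beam min-corner = (345, 0, 828)
translate([345, 0, 828]) cube([94, 924, 84]);
translate([0, 84, 0]) rotate([0, atan2(345, 828), 0]) cube([39, 55, 897]);
translate([784, 84, 0]) mirror([1, 0, 0]) rotate([0, atan2(345, 828), 0]) cube([39, 55, 897]);
translate([0, 785, 0]) rotate([0, atan2(345, 828), 0]) cube([39, 55, 897]);
translate([784, 785, 0]) mirror([1, 0, 0]) rotate([0, atan2(345, 828), 0]) cube([39, 55, 897]);


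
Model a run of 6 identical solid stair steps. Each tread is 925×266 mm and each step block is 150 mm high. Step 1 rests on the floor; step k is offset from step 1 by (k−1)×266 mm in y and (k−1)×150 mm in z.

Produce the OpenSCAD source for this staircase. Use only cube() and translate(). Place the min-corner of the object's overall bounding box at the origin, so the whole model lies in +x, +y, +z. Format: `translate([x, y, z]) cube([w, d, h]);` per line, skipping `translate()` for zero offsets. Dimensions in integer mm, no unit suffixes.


cube([925, 266, 150]);
translate([0, 266, 150]) cube([925, 266, 150]);
translate([0, 532, 300]) cube([925, 266, 150]);
translate([0, 798, 450]) cube([925, 266, 150]);
translate([0, 1064, 600]) cube([925, 266, 150]);
translate([0, 1330, 750]) cube([925, 266, 150]);


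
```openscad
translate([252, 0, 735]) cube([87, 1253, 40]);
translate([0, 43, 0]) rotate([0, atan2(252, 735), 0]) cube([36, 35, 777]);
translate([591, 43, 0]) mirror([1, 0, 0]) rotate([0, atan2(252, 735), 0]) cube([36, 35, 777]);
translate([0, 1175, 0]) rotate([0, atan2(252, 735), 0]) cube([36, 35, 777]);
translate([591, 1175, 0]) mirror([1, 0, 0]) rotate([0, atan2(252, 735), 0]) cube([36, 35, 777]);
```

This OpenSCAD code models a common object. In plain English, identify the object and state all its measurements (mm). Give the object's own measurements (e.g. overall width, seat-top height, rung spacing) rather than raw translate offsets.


A sawhorse. A 87×1253×40 mm beam (x, y, z) sits on two A-frame leg pairs. Each pair is two raked legs of 36×35 mm section (35 mm along y) splaying symmetrically in x. Each leg rises 735 mm vertically over 252 mm of horizontal reach and is 777 mm long along its own axis. Every leg's outer bottom edge rests on the floor and its outer top edge meets a bottom edge of the beam — the left legs (tilting toward +x) meet the beam's −x bottom edge, the right legs (their mirror images, tilting toward −x) meet its +x bottom edge — so the leg tops tuck under the beam, the beam's underside is 735 mm above the floor, and the feet are 591 mm apart outside-to-outside with the beam centred between them. The two leg pairs are set in 43 mm from either end of the beam.


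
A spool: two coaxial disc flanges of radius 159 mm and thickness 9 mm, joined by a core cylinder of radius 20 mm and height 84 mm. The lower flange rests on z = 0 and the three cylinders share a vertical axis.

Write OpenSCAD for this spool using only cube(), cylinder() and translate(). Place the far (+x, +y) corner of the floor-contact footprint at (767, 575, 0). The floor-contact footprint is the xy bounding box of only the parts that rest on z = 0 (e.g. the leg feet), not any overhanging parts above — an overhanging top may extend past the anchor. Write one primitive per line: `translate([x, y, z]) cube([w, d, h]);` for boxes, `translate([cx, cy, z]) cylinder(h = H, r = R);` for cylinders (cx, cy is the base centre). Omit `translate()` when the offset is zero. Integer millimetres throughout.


translate([608, 416, 0]) cylinder(h = 9, r = 159);
translate([608, 416, 9]) cylinder(h = 84, r = 20);
translate([608, 416, 93]) cylinder(h = 9, r = 159);


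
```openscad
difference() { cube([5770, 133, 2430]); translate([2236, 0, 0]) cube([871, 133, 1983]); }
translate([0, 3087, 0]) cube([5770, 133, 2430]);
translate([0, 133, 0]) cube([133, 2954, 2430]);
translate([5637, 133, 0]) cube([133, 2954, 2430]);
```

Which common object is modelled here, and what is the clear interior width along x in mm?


A single room. The interior width is 5504 mm.

Four walls enclosing a rectangle with a door in the front wall — a room. Outside width 5770 minus two 133 mm walls gives 5504 mm.


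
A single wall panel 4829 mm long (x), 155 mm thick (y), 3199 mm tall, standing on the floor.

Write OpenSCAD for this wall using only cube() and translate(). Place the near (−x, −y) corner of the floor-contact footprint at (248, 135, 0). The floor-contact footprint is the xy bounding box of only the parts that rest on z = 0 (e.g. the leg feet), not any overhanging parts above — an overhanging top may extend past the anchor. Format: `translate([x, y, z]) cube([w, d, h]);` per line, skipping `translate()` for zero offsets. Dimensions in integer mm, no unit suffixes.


translate([248, 135, 0]) cube([4829, 155, 3199]);


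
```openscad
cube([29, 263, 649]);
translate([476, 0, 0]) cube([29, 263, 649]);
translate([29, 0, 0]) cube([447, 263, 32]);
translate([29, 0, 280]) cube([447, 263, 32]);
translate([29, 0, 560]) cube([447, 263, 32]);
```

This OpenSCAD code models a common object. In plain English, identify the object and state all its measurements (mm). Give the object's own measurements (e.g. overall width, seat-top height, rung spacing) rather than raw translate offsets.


An open bookshelf. Two side panels, each 29 mm thick, 263 mm deep and 649 mm tall, stand 505 mm apart (outside-to-outside). Between them sit 3 shelves, each 32 mm thick and 263 mm deep, spanning the full gap between the sides. The bottom shelf rests on the floor (its underside at z = 0) and the clear gap between one shelf's top and the next shelf's underside is 248 mm.


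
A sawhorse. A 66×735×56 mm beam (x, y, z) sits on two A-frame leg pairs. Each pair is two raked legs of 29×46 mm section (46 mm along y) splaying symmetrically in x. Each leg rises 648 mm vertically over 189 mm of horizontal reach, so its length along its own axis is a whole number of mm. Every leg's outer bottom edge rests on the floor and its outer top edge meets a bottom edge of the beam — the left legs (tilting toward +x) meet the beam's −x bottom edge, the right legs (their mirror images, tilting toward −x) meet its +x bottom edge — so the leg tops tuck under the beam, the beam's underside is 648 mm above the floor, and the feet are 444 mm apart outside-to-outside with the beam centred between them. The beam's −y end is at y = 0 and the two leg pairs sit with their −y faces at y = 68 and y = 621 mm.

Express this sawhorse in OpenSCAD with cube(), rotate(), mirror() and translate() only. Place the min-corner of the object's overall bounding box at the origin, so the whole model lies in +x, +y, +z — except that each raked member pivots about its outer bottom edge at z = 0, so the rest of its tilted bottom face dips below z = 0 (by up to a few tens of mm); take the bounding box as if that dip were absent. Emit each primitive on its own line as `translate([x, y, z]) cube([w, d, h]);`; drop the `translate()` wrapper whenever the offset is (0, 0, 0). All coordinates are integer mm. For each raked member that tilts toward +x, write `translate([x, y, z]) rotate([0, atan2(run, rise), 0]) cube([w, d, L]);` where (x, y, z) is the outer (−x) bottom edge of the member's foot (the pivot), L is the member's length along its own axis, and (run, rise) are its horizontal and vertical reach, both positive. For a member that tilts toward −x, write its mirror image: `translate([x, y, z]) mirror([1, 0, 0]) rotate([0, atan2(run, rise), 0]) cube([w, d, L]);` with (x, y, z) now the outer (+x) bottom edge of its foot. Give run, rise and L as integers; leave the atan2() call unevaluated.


translate([189, 0, 648]) cube([66, 735, 56]);
translate([0, 68, 0]) rotate([0, atan2(189, 648), 0]) cube([29, 46, 675]);
translate([444, 68, 0]) mirror([1, 0, 0]) rotate([0, atan2(189, 648), 0]) cube([29, 46, 675]);
translate([0, 621, 0]) rotate([0, atan2(189, 648), 0]) cube([29, 46, 675]);
translate([444, 621, 0]) mirror([1, 0, 0]) rotate([0, atan2(189, 648), 0]) cube([29, 46, 675]);


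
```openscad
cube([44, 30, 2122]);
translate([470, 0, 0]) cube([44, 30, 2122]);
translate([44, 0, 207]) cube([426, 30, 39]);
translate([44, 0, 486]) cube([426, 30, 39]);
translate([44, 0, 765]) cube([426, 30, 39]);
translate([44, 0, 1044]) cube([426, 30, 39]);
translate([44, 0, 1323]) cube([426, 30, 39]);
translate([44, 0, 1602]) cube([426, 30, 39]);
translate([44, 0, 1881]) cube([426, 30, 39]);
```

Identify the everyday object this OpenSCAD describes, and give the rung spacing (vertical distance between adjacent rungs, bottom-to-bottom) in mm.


A ladder. The rung spacing is 279 mm.

Two tall 44×30 posts with 7 short bars between them — a ladder. Adjacent rungs sit at z = 207 and z = 486, so the spacing is 486 − 207 = 279 mm.


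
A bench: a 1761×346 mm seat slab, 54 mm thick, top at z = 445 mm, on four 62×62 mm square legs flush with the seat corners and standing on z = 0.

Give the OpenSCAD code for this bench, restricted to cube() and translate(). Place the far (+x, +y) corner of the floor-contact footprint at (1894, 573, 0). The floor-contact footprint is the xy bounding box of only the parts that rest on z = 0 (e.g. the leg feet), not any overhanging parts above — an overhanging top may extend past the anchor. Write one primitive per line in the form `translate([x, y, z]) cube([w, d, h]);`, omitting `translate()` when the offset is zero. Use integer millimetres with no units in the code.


translate([133, 227, 391]) cube([1761, 346, 54]);
translate([133, 227, 0]) cube([62, 62, 391]);
translate([133, 511, 0]) cube([62, 62, 391]);
translate([1832, 227, 0]) cube([62, 62, 391]);
translate([1832, 511, 0]) cube([62, 62, 391]);


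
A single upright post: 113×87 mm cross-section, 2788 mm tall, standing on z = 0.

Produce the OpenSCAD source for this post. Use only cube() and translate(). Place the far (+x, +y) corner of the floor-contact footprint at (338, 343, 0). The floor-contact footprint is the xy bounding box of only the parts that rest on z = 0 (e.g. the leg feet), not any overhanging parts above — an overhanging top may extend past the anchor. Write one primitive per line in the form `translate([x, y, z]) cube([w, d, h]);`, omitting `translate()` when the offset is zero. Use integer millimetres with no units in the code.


translate([225, 256, 0]) cube([113, 87, 2788]);


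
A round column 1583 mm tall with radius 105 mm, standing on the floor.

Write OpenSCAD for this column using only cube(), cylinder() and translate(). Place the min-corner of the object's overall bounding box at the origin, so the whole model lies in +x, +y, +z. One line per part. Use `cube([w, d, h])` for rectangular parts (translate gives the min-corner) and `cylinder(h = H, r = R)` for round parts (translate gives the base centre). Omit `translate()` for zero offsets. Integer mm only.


translate([105, 105, 0]) cylinder(h = 1583, r = 105);


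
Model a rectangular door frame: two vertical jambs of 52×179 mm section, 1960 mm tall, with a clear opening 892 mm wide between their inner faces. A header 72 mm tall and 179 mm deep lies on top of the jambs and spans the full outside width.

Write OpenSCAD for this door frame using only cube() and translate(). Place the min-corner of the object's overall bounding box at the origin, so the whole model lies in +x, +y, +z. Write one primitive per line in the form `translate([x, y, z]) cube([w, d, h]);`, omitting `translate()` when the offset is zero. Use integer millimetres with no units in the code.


cube([52, 179, 1960]);
translate([944, 0, 0]) cube([52, 179, 1960]);
translate([0, 0, 1960]) cube([996, 179, 72]);


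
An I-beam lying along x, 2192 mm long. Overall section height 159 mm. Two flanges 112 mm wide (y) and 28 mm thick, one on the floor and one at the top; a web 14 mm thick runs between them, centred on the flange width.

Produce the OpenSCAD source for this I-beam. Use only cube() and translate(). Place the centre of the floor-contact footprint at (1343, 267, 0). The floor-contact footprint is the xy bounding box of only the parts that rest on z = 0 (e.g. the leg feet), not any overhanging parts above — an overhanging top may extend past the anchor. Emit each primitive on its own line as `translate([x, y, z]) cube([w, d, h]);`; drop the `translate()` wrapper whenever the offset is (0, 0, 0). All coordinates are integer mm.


translate([247, 211, 0]) cube([2192, 112, 28]);
translate([247, 260, 28]) cube([2192, 14, 103]);
translate([247, 211, 131]) cube([2192, 112, 28]);


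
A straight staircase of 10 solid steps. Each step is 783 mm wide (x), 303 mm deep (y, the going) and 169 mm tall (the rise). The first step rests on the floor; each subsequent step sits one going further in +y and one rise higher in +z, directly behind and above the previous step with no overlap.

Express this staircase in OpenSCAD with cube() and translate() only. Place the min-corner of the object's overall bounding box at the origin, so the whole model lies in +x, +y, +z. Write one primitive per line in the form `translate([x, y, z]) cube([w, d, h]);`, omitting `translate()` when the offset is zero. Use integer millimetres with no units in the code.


cube([783, 303, 169]);
translate([0, 303, 169]) cube([783, 303, 169]);
translate([0, 606, 338]) cube([783, 303, 169]);
translate([0, 909, 507]) cube([783, 303, 169]);
translate([0, 1212, 676]) cube([783, 303, 169]);
translate([0, 1515, 845]) cube([783, 303, 169]);
translate([0, 1818, 1014]) cube([783, 303, 169]);
translate([0, 2121, 1183]) cube([783, 303, 169]);
translate([0, 2424, 1352]) cube([783, 303, 169]);
translate([0, 2727, 1521]) cube([783, 303, 169]);
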